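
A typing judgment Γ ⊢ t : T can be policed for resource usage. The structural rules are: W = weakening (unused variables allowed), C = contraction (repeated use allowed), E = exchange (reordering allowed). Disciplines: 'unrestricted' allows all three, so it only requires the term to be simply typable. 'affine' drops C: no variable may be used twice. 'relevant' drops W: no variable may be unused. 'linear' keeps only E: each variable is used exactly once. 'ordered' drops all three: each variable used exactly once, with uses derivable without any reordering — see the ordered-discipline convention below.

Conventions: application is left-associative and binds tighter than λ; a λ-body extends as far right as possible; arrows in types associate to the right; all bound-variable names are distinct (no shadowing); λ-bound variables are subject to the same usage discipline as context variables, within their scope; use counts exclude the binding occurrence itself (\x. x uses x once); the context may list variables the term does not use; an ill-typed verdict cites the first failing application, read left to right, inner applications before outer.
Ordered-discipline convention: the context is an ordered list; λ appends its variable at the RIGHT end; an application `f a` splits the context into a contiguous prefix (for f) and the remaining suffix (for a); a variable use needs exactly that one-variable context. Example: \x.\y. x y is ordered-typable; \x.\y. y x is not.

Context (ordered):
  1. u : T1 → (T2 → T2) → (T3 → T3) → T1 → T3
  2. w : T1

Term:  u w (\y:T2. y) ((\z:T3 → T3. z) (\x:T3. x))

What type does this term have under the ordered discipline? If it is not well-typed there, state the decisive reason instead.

term : T1 → T3
variable uses: u: 1; w: 1; y (λ-bound): 1; z (λ-bound): 1; x (λ-bound): 1
use order (left to right): u, w, y, z, x
typing: well-typed — term : T1 → T3
per-discipline verdicts: ordered ✓ · linear ✓ · affine ✓ · relevant ✓ · unrestricted ✓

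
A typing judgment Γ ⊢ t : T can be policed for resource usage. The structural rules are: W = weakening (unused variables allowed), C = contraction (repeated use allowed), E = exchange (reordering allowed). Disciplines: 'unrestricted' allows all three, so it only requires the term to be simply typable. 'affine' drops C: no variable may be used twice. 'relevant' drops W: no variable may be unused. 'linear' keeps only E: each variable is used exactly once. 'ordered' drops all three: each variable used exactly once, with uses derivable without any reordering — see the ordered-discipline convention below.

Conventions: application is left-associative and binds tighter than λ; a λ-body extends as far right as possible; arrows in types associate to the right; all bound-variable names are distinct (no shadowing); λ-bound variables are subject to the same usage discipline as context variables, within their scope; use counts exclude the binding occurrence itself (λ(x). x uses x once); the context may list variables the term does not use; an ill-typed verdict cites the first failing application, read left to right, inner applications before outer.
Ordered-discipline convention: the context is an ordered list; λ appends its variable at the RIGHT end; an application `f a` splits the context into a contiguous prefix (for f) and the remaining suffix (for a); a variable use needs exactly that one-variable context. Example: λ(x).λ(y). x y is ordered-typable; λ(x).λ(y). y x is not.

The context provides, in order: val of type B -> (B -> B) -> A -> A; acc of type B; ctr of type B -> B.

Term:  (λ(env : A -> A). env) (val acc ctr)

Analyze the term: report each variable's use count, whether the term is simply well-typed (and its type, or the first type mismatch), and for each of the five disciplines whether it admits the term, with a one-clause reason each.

usage: val ×1; acc ×1; ctr ×1; env (λ-bound) ×1
use order (left to right): env, val, acc, ctr
typing: the term checks, with type A -> A
ordered: ✓, val, acc, ctr, env once each; derivable with no W/C/E
linear: ✓, each of val, acc, ctr, env used exactly once
affine: ✓, val, acc, ctr, env: no repeats, contraction unneeded
relevant: ✓, at least one use each (val, acc, ctr, env)
unrestricted: ✓, simply typable at A -> A; W, C, E all held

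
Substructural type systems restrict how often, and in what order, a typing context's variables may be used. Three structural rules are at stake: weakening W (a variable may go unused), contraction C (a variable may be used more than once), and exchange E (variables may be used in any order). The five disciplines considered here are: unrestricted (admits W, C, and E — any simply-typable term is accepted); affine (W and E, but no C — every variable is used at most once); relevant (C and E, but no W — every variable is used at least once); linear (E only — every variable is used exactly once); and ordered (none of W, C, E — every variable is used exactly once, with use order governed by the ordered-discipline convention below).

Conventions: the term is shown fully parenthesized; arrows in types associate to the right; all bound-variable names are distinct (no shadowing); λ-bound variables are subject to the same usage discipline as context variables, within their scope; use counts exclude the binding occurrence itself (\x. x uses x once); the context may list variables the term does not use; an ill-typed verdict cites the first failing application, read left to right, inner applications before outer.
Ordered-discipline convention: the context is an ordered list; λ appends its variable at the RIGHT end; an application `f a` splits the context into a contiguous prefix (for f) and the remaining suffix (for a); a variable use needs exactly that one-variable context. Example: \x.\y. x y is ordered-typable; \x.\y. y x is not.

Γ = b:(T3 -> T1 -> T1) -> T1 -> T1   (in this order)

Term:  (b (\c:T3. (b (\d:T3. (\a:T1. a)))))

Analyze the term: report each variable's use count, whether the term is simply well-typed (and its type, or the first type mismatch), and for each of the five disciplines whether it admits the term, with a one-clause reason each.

usage: b: 2×, c [bound]: 0×, d [bound]: 0×, a [bound]: 1×
uses in reading order: b, b, a
typing: well-typed at T1 -> T1
ordered ✗ (b ×2 used more than once (contraction); c, d never used (weakening))
linear ✗ (b ×2 used more than once (contraction); c, d never used (weakening))
affine ✗ (b ×2 used more than once (contraction))
relevant ✗ (c, d never used (weakening))
unrestricted ✓ (typability at T1 -> T1 is all that's needed)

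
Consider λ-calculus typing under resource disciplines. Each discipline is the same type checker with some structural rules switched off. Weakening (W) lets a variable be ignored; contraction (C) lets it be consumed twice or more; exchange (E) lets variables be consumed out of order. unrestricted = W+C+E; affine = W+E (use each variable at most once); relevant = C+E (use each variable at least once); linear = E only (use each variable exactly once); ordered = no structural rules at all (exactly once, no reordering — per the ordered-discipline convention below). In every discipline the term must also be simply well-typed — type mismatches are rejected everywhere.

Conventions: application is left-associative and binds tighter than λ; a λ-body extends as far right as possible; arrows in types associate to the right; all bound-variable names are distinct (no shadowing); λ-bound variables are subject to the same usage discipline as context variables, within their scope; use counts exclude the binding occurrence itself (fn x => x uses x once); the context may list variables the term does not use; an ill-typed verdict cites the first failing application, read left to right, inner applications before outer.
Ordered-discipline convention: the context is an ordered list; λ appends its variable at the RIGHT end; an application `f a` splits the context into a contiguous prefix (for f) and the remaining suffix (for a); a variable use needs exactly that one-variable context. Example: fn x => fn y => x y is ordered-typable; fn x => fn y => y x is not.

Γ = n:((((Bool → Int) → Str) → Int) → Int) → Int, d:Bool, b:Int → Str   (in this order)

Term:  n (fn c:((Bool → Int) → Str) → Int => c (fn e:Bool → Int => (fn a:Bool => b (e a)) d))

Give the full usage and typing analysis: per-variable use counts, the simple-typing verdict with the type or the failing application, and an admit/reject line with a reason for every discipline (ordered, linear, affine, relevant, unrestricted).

variable uses: n=1, d=1, b=1, c (bound)=1, e (bound)=1, a (bound)=1
uses in reading order: n, c, b, e, a, d
typing: the term checks, with type Int
ordered: ✗, no contiguous prefix/suffix split fits n, c, b, e, a, d
linear: ✓, exactly-once usage across n, d, b, c, e, a
affine: ✓, no duplicate uses among n, d, b, c, e, a
relevant: ✓, at least one use each (n, d, b, c, e, a)
unrestricted: ✓, simply typable at Int; W, C, E all held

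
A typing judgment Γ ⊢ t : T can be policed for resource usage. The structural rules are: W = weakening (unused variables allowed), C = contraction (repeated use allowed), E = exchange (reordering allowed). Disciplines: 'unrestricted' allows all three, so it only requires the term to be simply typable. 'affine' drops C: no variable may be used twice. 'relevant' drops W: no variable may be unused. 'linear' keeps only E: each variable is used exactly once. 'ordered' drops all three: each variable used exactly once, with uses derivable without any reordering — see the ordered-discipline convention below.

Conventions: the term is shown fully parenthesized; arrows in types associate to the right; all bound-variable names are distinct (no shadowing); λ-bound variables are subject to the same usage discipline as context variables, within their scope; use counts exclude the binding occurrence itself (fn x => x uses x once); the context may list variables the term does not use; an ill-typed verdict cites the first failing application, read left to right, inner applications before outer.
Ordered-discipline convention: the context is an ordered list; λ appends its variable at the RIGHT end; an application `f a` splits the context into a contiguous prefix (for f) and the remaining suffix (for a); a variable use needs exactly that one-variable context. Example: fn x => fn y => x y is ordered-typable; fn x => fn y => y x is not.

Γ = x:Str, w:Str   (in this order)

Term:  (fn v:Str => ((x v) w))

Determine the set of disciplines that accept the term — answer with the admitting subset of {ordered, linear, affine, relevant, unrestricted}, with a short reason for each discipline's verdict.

admitting disciplines: none
variable uses: x=1, w=1, v [bound]=1
use order (left to right): x, v, w
typing: ill-typed: applying a non-function (Str)
ordered: ✗ — fails simple typing
linear: ✗ — a type mismatch blocks all five
affine: ✗ — the type mismatch rejects it
relevant: ✗ — not simply typable
unrestricted: ✗ — fails simple typing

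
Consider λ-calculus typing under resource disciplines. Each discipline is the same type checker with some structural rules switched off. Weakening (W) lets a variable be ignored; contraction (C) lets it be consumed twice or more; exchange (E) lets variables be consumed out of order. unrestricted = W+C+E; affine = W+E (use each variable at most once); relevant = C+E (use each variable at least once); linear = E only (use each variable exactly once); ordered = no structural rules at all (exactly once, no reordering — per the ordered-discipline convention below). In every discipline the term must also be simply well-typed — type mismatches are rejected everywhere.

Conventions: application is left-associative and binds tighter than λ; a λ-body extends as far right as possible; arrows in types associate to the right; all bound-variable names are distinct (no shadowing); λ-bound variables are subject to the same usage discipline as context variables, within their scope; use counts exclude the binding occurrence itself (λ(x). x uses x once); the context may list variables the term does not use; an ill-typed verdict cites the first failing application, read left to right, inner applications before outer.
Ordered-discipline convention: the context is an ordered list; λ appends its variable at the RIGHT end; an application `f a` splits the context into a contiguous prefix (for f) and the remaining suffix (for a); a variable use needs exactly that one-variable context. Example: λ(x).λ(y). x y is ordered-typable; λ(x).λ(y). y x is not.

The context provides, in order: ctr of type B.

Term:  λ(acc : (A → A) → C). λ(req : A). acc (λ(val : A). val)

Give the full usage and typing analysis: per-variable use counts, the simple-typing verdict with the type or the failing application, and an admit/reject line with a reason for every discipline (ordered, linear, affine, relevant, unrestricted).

variable uses: ctr: 0×; acc [bound]: 1×; req [bound]: 0×; val [bound]: 1×
use order (left to right): acc, val
typing: well-typed — term : ((A → A) → C) → A → C
ordered ✗ (unused: ctr, req — weakening required)
linear ✗ (unused: ctr, req — weakening required)
affine ✓ (at most one use each (ctr, acc, req, val))
relevant ✗ (unused: ctr, req — weakening required)
unrestricted ✓ (well-typed at ((A → A) → C) → A → C; no restrictions here)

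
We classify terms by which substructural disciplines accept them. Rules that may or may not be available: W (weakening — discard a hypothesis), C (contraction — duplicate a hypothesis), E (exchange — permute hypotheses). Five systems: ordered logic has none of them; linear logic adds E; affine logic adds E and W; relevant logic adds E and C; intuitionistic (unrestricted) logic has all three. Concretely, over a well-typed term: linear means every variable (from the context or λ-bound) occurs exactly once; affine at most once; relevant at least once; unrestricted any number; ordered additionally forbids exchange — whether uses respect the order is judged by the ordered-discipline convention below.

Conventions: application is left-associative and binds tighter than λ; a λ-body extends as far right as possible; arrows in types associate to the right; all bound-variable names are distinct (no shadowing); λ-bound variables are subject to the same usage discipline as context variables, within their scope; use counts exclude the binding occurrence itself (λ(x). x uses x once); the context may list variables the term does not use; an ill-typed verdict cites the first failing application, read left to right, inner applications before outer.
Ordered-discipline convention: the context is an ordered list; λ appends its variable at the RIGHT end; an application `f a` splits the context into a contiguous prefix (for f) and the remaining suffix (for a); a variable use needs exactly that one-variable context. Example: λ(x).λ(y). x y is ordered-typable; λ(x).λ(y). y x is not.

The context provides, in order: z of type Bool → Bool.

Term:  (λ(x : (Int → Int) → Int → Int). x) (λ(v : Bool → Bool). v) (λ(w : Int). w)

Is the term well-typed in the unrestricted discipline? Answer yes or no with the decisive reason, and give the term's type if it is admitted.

no — the type mismatch rejects it
use counts: z=0; x [bound]=1; v [bound]=1; w [bound]=1
use order (left to right): x, v, w
typing: ill-typed: an application expects (Int → Int) → Int → Int but receives (Bool → Bool) → Bool → Bool
summary: ordered ✗, linear ✗, affine ✗, relevant ✗, unrestricted ✗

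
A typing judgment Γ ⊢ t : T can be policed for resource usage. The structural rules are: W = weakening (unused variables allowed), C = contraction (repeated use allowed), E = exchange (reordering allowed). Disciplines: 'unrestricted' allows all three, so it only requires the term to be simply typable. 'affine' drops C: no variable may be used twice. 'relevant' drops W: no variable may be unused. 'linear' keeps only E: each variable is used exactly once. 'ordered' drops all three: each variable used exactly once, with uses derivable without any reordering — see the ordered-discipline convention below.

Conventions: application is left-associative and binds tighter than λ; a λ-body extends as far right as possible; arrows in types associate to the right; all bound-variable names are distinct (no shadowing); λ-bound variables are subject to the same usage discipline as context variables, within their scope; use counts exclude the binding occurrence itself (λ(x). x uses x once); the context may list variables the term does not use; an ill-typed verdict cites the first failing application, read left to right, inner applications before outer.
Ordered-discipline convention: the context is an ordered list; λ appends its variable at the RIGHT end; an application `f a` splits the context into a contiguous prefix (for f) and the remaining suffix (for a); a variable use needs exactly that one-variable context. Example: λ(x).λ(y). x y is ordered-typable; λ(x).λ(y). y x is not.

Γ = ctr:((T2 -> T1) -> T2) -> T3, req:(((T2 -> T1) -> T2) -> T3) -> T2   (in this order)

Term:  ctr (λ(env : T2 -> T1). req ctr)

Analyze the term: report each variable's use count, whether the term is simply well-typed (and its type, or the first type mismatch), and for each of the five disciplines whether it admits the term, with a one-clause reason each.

usage: ctr: 2; req: 1; env (bound): 0
use order (left to right): ctr, req, ctr
typing: the term checks, with type T3
ordered ✗ (ctr ×2 used more than once (contraction); needs weakening: env unused)
linear ✗ (ctr ×2 used more than once (contraction); needs weakening: env unused)
affine ✗ (ctr ×2 used more than once (contraction))
relevant ✗ (needs weakening: env unused)
unrestricted ✓ (simply typable at T3; W, C, E all held)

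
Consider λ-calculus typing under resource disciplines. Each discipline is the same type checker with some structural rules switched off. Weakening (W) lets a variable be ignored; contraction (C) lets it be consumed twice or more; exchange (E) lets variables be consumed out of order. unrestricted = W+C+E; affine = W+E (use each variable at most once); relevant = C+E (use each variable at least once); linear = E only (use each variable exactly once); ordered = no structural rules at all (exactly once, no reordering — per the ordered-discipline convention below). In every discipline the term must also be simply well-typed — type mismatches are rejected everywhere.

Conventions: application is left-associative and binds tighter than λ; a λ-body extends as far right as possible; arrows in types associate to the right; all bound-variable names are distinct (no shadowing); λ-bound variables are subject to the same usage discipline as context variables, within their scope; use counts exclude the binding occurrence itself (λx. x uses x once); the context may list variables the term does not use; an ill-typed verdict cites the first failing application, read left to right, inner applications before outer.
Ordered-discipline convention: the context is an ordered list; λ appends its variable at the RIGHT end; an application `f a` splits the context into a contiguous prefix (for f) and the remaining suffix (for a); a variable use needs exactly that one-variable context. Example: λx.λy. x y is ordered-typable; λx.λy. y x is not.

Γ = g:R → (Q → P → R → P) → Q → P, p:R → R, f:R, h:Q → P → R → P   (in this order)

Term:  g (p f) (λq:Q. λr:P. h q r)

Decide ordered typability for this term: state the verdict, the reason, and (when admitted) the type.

yes — one use each (g, p, f, h, q, r); ordered split holds; term : Q → P
use counts: g ×1; p ×1; f ×1; h ×1; q (λ-bound) ×1; r (λ-bound) ×1
uses in reading order: g, p, f, h, q, r
typing: the term checks, with type Q → P
per-discipline verdicts: ordered ✓, linear ✓, affine ✓, relevant ✓, unrestricted ✓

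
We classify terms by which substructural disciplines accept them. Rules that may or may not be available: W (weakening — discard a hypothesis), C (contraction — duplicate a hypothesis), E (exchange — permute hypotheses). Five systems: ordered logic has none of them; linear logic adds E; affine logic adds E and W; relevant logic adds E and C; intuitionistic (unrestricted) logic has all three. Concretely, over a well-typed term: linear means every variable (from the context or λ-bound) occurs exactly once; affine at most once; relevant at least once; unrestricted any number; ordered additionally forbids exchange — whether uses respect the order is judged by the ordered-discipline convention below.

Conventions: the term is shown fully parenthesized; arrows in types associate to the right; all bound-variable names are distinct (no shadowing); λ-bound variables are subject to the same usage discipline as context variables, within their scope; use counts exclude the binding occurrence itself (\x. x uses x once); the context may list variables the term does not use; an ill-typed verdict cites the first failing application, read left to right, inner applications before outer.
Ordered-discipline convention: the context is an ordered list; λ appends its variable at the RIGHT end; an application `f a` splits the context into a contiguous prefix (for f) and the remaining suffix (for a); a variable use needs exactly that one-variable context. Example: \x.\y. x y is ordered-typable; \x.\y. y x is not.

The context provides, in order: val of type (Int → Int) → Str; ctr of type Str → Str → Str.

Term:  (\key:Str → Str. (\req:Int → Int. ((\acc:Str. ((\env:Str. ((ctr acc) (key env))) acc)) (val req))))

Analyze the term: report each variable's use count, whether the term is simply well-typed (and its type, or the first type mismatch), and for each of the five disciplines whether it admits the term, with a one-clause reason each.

counts: val ×1; ctr ×1; key (λ-bound) ×1; req (λ-bound) ×1; acc (λ-bound) ×2; env (λ-bound) ×1
order of uses: ctr, acc, key, env, acc, val, req
typing: well-typed — term : (Str → Str) → (Int → Int) → Str
ordered: ✗ — acc ×2 used more than once (contraction)
linear: ✗ — acc ×2 used more than once (contraction)
affine: ✗ — acc ×2 used more than once (contraction)
relevant: ✓ — at least one use each (val, ctr, key, req, acc, env)
unrestricted: ✓ — simply typable at (Str → Str) → (Int → Int) → Str; W, C, E all held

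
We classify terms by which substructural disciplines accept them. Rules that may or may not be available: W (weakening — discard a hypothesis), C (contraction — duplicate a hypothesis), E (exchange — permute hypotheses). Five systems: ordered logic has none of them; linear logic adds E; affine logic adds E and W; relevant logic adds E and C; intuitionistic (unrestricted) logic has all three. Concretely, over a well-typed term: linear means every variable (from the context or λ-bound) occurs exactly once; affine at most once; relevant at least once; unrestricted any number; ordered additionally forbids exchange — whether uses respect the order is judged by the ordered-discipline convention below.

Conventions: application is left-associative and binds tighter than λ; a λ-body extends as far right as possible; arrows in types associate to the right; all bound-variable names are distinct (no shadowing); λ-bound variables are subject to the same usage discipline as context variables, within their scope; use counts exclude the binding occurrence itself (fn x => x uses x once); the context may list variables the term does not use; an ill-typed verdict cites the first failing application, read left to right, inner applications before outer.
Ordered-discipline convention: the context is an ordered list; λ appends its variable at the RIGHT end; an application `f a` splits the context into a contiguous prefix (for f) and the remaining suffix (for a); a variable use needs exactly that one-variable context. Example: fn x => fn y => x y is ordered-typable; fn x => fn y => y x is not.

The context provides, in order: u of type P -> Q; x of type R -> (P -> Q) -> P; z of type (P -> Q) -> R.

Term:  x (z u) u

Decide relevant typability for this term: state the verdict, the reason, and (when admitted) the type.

yes — u, x, z: all used, weakening unneeded; term : P
use counts: u=2; x=1; z=1
uses in reading order: x, z, u, u
typing: ✓ — P
summary: ordered ✗ | linear ✗ | affine ✗ | relevant ✓ | unrestricted ✓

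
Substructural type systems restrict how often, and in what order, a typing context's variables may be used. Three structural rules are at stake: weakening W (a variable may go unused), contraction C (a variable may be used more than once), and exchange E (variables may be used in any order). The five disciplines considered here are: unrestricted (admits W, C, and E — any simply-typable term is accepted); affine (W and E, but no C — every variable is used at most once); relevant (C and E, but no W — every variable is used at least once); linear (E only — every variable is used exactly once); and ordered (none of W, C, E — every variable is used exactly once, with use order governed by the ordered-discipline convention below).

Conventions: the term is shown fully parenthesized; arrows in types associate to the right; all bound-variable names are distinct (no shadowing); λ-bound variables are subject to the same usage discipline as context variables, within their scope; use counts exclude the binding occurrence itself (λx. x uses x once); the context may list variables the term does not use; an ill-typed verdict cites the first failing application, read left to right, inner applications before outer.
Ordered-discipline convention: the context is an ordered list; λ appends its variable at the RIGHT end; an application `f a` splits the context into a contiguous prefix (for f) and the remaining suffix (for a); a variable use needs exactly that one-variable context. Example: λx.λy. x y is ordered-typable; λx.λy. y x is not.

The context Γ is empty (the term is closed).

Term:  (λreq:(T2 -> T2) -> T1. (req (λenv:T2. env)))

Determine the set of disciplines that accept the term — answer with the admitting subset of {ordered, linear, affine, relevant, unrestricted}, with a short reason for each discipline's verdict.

admitting disciplines: ordered, linear, affine, relevant, unrestricted
use counts: req [bound] ×1; env [bound] ×1
uses in reading order: req, env
typing: well-typed — term : ((T2 -> T2) -> T1) -> T1
ordered ✓ (req, env once each; derivable with no W/C/E)
linear ✓ (each of req, env used exactly once)
affine ✓ (at most one use each (req, env))
relevant ✓ (at least one use each (req, env))
unrestricted ✓ (simply typable at ((T2 -> T2) -> T1) -> T1; W, C, E all held)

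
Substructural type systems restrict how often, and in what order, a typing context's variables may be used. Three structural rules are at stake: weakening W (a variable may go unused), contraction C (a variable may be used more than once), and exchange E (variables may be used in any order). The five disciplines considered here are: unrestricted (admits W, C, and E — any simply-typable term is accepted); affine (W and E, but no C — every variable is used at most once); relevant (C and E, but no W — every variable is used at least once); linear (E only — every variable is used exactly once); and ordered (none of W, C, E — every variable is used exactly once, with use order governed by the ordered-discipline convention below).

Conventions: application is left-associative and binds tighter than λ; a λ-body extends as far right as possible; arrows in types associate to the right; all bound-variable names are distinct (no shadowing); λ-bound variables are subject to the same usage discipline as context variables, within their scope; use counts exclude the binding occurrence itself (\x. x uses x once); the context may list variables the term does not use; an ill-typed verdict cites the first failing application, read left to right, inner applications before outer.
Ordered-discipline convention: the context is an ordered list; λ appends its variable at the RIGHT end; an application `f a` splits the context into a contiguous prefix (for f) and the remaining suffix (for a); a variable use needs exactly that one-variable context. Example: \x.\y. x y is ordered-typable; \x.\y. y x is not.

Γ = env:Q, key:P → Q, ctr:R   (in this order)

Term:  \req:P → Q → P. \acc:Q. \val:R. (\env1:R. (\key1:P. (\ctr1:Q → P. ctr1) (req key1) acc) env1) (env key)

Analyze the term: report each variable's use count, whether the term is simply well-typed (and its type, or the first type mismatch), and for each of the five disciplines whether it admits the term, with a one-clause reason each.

use counts: env ×1, key ×1, ctr ×0, req (bound) ×1, acc (bound) ×1, val (bound) ×0, env1 (bound) ×1, key1 (bound) ×1, ctr1 (bound) ×1
use order (left to right): ctr1, req, key1, acc, env1, env, key
typing: ill-typed: an argument R mismatches the expected P
ordered: ✗ — a type mismatch blocks all five
linear: ✗ — the type mismatch rejects it
affine: ✗ — not simply typable
relevant: ✗ — fails simple typing
unrestricted: ✗ — a type mismatch blocks all five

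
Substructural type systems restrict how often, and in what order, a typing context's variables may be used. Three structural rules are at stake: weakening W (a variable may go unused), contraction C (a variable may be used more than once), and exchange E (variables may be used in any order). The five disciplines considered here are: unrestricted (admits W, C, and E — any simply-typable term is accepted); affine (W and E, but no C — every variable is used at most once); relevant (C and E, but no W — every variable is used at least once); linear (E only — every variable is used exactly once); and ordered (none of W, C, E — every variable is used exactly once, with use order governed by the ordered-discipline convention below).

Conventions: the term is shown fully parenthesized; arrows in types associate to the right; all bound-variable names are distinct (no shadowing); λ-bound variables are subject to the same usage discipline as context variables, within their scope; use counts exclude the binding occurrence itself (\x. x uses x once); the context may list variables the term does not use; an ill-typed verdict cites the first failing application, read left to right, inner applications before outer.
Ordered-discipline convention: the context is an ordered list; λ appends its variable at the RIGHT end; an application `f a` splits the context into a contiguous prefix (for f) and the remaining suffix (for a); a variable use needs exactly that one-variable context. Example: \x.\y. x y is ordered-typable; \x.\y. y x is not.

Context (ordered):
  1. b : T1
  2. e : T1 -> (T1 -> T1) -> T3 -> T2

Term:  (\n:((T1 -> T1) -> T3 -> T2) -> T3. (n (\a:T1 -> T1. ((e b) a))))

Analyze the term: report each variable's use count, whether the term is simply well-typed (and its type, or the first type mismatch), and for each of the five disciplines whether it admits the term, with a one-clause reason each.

counts: b ×1; e ×1; n [bound] ×1; a [bound] ×1
uses in reading order: n, e, b, a
typing: ✓ — (((T1 -> T1) -> T3 -> T2) -> T3) -> T3
ordered: ✗, needs exchange: uses follow n, e, b, a
linear: ✓, b, e, n, a: one use apiece
affine: ✓, b, e, n, a: no repeats, contraction unneeded
relevant: ✓, none of b, e, n, a goes unused
unrestricted: ✓, simply typable at (((T1 -> T1) -> T3 -> T2) -> T3) -> T3; W, C, E all held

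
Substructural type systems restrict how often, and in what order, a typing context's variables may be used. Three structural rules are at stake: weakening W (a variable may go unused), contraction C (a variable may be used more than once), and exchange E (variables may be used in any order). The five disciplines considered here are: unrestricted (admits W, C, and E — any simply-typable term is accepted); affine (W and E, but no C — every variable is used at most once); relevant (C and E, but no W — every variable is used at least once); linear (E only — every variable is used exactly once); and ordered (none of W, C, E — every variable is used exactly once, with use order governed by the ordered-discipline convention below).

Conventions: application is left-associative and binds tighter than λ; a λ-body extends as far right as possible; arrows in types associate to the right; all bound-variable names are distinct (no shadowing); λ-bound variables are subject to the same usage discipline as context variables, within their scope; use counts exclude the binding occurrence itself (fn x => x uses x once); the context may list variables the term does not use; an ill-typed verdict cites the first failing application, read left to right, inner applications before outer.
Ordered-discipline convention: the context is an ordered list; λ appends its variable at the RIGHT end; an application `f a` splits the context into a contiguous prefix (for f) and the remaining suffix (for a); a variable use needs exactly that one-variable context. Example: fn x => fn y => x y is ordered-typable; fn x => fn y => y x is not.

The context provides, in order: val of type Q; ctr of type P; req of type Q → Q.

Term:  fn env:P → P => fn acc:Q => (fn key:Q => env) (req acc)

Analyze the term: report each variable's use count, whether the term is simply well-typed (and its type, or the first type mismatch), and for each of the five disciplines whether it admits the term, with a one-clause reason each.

usage: val=0, ctr=0, req=1, env (bound)=1, acc (bound)=1, key (bound)=0
left-to-right use order: env, req, acc
typing: well-typed — term : (P → P) → Q → P → P
ordered: ✗ — unused: val, ctr, key — weakening required
linear: ✗ — unused: val, ctr, key — weakening required
affine: ✓ — none of val, ctr, req, env, acc, key used more than once
relevant: ✗ — unused: val, ctr, key — weakening required
unrestricted: ✓ — typability at (P → P) → Q → P → P is all that's needed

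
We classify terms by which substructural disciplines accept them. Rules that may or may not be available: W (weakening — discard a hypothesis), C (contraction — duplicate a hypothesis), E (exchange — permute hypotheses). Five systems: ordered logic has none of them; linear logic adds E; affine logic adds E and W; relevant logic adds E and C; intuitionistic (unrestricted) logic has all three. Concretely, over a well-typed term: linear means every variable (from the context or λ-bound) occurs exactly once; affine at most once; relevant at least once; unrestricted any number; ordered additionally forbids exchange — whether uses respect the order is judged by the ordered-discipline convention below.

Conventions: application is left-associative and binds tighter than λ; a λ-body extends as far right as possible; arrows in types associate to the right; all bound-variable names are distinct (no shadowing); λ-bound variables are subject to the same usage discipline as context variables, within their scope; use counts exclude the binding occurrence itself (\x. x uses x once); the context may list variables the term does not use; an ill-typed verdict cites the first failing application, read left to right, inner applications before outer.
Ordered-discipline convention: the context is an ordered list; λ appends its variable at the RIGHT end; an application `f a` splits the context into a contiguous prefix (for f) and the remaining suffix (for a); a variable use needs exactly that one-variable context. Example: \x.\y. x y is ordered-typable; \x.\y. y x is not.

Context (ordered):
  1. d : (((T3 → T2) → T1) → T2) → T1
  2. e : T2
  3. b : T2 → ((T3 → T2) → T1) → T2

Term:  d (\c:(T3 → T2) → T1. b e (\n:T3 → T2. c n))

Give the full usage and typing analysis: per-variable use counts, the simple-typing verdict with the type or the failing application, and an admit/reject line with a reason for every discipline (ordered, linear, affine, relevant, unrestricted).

use counts: d ×1, e ×1, b ×1, c [bound] ×1, n [bound] ×1
uses in reading order: d, b, e, c, n
typing: ✓ — T1
ordered: ✗, no ordered split (uses run d, b, e, c, n)
linear: ✓, single use per variable (d, e, b, c, n)
affine: ✓, none of d, e, b, c, n used more than once
relevant: ✓, none of d, e, b, c, n goes unused
unrestricted: ✓, type-checks (T1) and nothing is barred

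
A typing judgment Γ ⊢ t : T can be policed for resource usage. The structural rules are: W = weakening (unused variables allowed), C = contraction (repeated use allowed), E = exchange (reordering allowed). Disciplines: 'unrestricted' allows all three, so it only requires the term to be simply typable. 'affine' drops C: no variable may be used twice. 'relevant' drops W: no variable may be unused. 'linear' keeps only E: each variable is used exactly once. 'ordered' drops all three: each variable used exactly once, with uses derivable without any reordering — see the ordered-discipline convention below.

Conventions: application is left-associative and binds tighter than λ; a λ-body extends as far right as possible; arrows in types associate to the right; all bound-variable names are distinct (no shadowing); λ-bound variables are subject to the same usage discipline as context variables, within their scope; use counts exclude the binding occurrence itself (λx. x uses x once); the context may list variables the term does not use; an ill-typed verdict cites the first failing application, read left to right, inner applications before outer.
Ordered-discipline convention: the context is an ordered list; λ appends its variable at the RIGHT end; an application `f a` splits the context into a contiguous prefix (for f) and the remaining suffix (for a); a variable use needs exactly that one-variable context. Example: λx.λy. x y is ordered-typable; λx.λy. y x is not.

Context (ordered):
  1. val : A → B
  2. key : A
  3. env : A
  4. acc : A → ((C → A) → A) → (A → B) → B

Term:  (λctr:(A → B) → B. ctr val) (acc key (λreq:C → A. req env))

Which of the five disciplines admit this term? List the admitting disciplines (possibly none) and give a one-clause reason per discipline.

admitting disciplines: none
variable uses: val: 1×; key: 1×; env: 1×; acc: 1×; ctr (bound): 1×; req (bound): 1×
use order (left to right): ctr, val, acc, key, req, env
typing: ill-typed: a function awaiting C gets A
ordered: ✗ — the type mismatch rejects it
linear: ✗ — not simply typable
affine: ✗ — fails simple typing
relevant: ✗ — a type mismatch blocks all five
unrestricted: ✗ — the type mismatch rejects it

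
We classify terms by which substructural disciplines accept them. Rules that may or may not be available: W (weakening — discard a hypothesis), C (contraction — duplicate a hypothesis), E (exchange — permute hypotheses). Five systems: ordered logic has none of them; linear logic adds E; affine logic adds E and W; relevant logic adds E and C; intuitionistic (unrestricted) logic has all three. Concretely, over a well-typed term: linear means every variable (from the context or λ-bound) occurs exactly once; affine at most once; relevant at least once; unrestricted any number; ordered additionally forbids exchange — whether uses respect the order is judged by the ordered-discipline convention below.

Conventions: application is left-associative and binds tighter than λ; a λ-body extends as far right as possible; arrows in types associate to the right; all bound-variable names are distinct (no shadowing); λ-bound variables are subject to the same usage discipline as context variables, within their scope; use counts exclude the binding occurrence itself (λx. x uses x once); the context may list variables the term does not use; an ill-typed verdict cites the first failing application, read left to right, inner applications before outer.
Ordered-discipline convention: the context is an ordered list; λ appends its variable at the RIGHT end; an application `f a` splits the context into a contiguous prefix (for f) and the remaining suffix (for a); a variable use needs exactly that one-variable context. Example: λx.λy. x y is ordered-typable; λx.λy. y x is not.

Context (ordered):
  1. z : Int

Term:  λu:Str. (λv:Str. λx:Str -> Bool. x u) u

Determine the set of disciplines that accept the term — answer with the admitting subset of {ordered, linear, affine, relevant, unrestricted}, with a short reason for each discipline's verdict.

admitted by: unrestricted
usage: z=0; u (bound)=2; v (bound)=0; x (bound)=1
left-to-right use order: x, u, u
typing: well-typed — term : Str -> (Str -> Bool) -> Bool
ordered ✗ (repeated use of u ×2; z, v left unused)
linear ✗ (repeated use of u ×2; z, v left unused)
affine ✗ (repeated use of u ×2)
relevant ✗ (z, v left unused)
unrestricted ✓ (typability at Str -> (Str -> Bool) -> Bool is all that's needed)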